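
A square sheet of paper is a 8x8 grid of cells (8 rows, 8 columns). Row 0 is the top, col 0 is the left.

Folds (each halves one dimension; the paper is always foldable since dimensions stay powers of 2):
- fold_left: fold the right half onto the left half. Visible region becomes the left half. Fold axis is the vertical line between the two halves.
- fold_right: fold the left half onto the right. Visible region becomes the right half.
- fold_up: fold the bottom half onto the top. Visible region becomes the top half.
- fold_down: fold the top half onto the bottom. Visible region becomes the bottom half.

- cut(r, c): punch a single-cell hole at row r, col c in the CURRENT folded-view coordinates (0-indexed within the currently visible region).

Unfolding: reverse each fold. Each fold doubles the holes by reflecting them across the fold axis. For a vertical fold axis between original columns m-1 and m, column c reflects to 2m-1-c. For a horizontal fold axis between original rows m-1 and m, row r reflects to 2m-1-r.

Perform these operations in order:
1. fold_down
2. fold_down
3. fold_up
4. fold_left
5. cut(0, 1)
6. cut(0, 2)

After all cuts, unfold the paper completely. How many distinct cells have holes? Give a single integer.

Op 1 fold_down: fold axis h@4; visible region now rows[4,8) x cols[0,8) = 4x8
Op 2 fold_down: fold axis h@6; visible region now rows[6,8) x cols[0,8) = 2x8
Op 3 fold_up: fold axis h@7; visible region now rows[6,7) x cols[0,8) = 1x8
Op 4 fold_left: fold axis v@4; visible region now rows[6,7) x cols[0,4) = 1x4
Op 5 cut(0, 1): punch at orig (6,1); cuts so far [(6, 1)]; region rows[6,7) x cols[0,4) = 1x4
Op 6 cut(0, 2): punch at orig (6,2); cuts so far [(6, 1), (6, 2)]; region rows[6,7) x cols[0,4) = 1x4
Unfold 1 (reflect across v@4): 4 holes -> [(6, 1), (6, 2), (6, 5), (6, 6)]
Unfold 2 (reflect across h@7): 8 holes -> [(6, 1), (6, 2), (6, 5), (6, 6), (7, 1), (7, 2), (7, 5), (7, 6)]
Unfold 3 (reflect across h@6): 16 holes -> [(4, 1), (4, 2), (4, 5), (4, 6), (5, 1), (5, 2), (5, 5), (5, 6), (6, 1), (6, 2), (6, 5), (6, 6), (7, 1), (7, 2), (7, 5), (7, 6)]
Unfold 4 (reflect across h@4): 32 holes -> [(0, 1), (0, 2), (0, 5), (0, 6), (1, 1), (1, 2), (1, 5), (1, 6), (2, 1), (2, 2), (2, 5), (2, 6), (3, 1), (3, 2), (3, 5), (3, 6), (4, 1), (4, 2), (4, 5), (4, 6), (5, 1), (5, 2), (5, 5), (5, 6), (6, 1), (6, 2), (6, 5), (6, 6), (7, 1), (7, 2), (7, 5), (7, 6)]

Answer: 32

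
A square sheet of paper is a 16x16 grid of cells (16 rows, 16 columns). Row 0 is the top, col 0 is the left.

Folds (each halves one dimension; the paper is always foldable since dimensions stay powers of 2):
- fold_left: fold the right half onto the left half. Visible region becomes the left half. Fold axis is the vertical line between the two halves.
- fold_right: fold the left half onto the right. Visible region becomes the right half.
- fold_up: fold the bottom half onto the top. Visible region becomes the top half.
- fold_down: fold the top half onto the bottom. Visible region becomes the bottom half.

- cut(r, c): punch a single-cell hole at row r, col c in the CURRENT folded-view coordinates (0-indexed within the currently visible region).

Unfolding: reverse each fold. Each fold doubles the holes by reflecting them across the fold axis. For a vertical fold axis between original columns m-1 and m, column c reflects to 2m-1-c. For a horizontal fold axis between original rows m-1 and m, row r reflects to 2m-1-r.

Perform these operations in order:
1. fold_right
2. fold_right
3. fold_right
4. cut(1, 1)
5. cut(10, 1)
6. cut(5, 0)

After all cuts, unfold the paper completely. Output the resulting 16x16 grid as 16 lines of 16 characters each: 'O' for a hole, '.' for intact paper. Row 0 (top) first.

Answer: ................
O..OO..OO..OO..O
................
................
................
.OO..OO..OO..OO.
................
................
................
................
O..OO..OO..OO..O
................
................
................
................
................

Derivation:
Op 1 fold_right: fold axis v@8; visible region now rows[0,16) x cols[8,16) = 16x8
Op 2 fold_right: fold axis v@12; visible region now rows[0,16) x cols[12,16) = 16x4
Op 3 fold_right: fold axis v@14; visible region now rows[0,16) x cols[14,16) = 16x2
Op 4 cut(1, 1): punch at orig (1,15); cuts so far [(1, 15)]; region rows[0,16) x cols[14,16) = 16x2
Op 5 cut(10, 1): punch at orig (10,15); cuts so far [(1, 15), (10, 15)]; region rows[0,16) x cols[14,16) = 16x2
Op 6 cut(5, 0): punch at orig (5,14); cuts so far [(1, 15), (5, 14), (10, 15)]; region rows[0,16) x cols[14,16) = 16x2
Unfold 1 (reflect across v@14): 6 holes -> [(1, 12), (1, 15), (5, 13), (5, 14), (10, 12), (10, 15)]
Unfold 2 (reflect across v@12): 12 holes -> [(1, 8), (1, 11), (1, 12), (1, 15), (5, 9), (5, 10), (5, 13), (5, 14), (10, 8), (10, 11), (10, 12), (10, 15)]
Unfold 3 (reflect across v@8): 24 holes -> [(1, 0), (1, 3), (1, 4), (1, 7), (1, 8), (1, 11), (1, 12), (1, 15), (5, 1), (5, 2), (5, 5), (5, 6), (5, 9), (5, 10), (5, 13), (5, 14), (10, 0), (10, 3), (10, 4), (10, 7), (10, 8), (10, 11), (10, 12), (10, 15)]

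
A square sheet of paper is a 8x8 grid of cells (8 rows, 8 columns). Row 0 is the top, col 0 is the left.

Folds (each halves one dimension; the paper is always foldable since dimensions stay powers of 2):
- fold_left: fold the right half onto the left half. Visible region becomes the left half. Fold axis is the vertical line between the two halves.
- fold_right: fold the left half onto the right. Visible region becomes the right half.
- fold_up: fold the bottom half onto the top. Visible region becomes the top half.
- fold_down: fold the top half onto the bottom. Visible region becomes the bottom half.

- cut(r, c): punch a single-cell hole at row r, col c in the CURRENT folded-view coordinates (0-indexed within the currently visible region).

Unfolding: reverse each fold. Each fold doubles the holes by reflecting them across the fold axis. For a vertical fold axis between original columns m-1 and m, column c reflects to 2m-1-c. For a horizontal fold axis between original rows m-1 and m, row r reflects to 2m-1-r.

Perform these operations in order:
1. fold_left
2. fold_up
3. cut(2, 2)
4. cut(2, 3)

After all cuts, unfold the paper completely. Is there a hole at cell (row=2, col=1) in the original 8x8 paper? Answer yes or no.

Op 1 fold_left: fold axis v@4; visible region now rows[0,8) x cols[0,4) = 8x4
Op 2 fold_up: fold axis h@4; visible region now rows[0,4) x cols[0,4) = 4x4
Op 3 cut(2, 2): punch at orig (2,2); cuts so far [(2, 2)]; region rows[0,4) x cols[0,4) = 4x4
Op 4 cut(2, 3): punch at orig (2,3); cuts so far [(2, 2), (2, 3)]; region rows[0,4) x cols[0,4) = 4x4
Unfold 1 (reflect across h@4): 4 holes -> [(2, 2), (2, 3), (5, 2), (5, 3)]
Unfold 2 (reflect across v@4): 8 holes -> [(2, 2), (2, 3), (2, 4), (2, 5), (5, 2), (5, 3), (5, 4), (5, 5)]
Holes: [(2, 2), (2, 3), (2, 4), (2, 5), (5, 2), (5, 3), (5, 4), (5, 5)]

Answer: no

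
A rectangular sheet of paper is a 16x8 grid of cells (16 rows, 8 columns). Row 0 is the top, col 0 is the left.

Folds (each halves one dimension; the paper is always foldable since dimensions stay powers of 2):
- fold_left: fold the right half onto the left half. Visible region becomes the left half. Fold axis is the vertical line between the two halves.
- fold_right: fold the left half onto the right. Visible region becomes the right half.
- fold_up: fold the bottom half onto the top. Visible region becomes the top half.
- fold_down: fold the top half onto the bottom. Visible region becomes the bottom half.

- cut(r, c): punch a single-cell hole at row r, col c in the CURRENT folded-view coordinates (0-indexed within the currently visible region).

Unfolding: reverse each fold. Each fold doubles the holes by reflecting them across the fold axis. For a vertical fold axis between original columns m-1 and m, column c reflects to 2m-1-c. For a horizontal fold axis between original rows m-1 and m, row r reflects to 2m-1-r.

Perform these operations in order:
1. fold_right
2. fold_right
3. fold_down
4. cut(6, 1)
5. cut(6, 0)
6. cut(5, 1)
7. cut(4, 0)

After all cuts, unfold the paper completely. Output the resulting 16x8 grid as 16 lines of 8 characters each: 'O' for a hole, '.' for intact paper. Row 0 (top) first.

Op 1 fold_right: fold axis v@4; visible region now rows[0,16) x cols[4,8) = 16x4
Op 2 fold_right: fold axis v@6; visible region now rows[0,16) x cols[6,8) = 16x2
Op 3 fold_down: fold axis h@8; visible region now rows[8,16) x cols[6,8) = 8x2
Op 4 cut(6, 1): punch at orig (14,7); cuts so far [(14, 7)]; region rows[8,16) x cols[6,8) = 8x2
Op 5 cut(6, 0): punch at orig (14,6); cuts so far [(14, 6), (14, 7)]; region rows[8,16) x cols[6,8) = 8x2
Op 6 cut(5, 1): punch at orig (13,7); cuts so far [(13, 7), (14, 6), (14, 7)]; region rows[8,16) x cols[6,8) = 8x2
Op 7 cut(4, 0): punch at orig (12,6); cuts so far [(12, 6), (13, 7), (14, 6), (14, 7)]; region rows[8,16) x cols[6,8) = 8x2
Unfold 1 (reflect across h@8): 8 holes -> [(1, 6), (1, 7), (2, 7), (3, 6), (12, 6), (13, 7), (14, 6), (14, 7)]
Unfold 2 (reflect across v@6): 16 holes -> [(1, 4), (1, 5), (1, 6), (1, 7), (2, 4), (2, 7), (3, 5), (3, 6), (12, 5), (12, 6), (13, 4), (13, 7), (14, 4), (14, 5), (14, 6), (14, 7)]
Unfold 3 (reflect across v@4): 32 holes -> [(1, 0), (1, 1), (1, 2), (1, 3), (1, 4), (1, 5), (1, 6), (1, 7), (2, 0), (2, 3), (2, 4), (2, 7), (3, 1), (3, 2), (3, 5), (3, 6), (12, 1), (12, 2), (12, 5), (12, 6), (13, 0), (13, 3), (13, 4), (13, 7), (14, 0), (14, 1), (14, 2), (14, 3), (14, 4), (14, 5), (14, 6), (14, 7)]

Answer: ........
OOOOOOOO
O..OO..O
.OO..OO.
........
........
........
........
........
........
........
........
.OO..OO.
O..OO..O
OOOOOOOO
........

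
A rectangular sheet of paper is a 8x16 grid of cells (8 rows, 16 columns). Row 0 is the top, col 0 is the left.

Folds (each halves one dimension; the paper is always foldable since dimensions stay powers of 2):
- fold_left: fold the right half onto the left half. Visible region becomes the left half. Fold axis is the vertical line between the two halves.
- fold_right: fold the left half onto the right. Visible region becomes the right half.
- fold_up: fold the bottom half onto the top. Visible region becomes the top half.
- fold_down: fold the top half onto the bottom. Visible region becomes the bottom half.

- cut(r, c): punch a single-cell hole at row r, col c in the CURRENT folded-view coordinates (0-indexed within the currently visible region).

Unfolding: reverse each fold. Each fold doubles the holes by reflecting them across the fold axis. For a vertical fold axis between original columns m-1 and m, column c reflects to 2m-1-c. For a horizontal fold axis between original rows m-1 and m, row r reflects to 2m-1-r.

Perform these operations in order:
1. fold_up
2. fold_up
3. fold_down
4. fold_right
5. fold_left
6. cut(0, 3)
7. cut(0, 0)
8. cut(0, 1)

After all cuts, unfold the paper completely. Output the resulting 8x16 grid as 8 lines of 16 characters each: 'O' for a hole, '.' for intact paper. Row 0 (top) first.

Op 1 fold_up: fold axis h@4; visible region now rows[0,4) x cols[0,16) = 4x16
Op 2 fold_up: fold axis h@2; visible region now rows[0,2) x cols[0,16) = 2x16
Op 3 fold_down: fold axis h@1; visible region now rows[1,2) x cols[0,16) = 1x16
Op 4 fold_right: fold axis v@8; visible region now rows[1,2) x cols[8,16) = 1x8
Op 5 fold_left: fold axis v@12; visible region now rows[1,2) x cols[8,12) = 1x4
Op 6 cut(0, 3): punch at orig (1,11); cuts so far [(1, 11)]; region rows[1,2) x cols[8,12) = 1x4
Op 7 cut(0, 0): punch at orig (1,8); cuts so far [(1, 8), (1, 11)]; region rows[1,2) x cols[8,12) = 1x4
Op 8 cut(0, 1): punch at orig (1,9); cuts so far [(1, 8), (1, 9), (1, 11)]; region rows[1,2) x cols[8,12) = 1x4
Unfold 1 (reflect across v@12): 6 holes -> [(1, 8), (1, 9), (1, 11), (1, 12), (1, 14), (1, 15)]
Unfold 2 (reflect across v@8): 12 holes -> [(1, 0), (1, 1), (1, 3), (1, 4), (1, 6), (1, 7), (1, 8), (1, 9), (1, 11), (1, 12), (1, 14), (1, 15)]
Unfold 3 (reflect across h@1): 24 holes -> [(0, 0), (0, 1), (0, 3), (0, 4), (0, 6), (0, 7), (0, 8), (0, 9), (0, 11), (0, 12), (0, 14), (0, 15), (1, 0), (1, 1), (1, 3), (1, 4), (1, 6), (1, 7), (1, 8), (1, 9), (1, 11), (1, 12), (1, 14), (1, 15)]
Unfold 4 (reflect across h@2): 48 holes -> [(0, 0), (0, 1), (0, 3), (0, 4), (0, 6), (0, 7), (0, 8), (0, 9), (0, 11), (0, 12), (0, 14), (0, 15), (1, 0), (1, 1), (1, 3), (1, 4), (1, 6), (1, 7), (1, 8), (1, 9), (1, 11), (1, 12), (1, 14), (1, 15), (2, 0), (2, 1), (2, 3), (2, 4), (2, 6), (2, 7), (2, 8), (2, 9), (2, 11), (2, 12), (2, 14), (2, 15), (3, 0), (3, 1), (3, 3), (3, 4), (3, 6), (3, 7), (3, 8), (3, 9), (3, 11), (3, 12), (3, 14), (3, 15)]
Unfold 5 (reflect across h@4): 96 holes -> [(0, 0), (0, 1), (0, 3), (0, 4), (0, 6), (0, 7), (0, 8), (0, 9), (0, 11), (0, 12), (0, 14), (0, 15), (1, 0), (1, 1), (1, 3), (1, 4), (1, 6), (1, 7), (1, 8), (1, 9), (1, 11), (1, 12), (1, 14), (1, 15), (2, 0), (2, 1), (2, 3), (2, 4), (2, 6), (2, 7), (2, 8), (2, 9), (2, 11), (2, 12), (2, 14), (2, 15), (3, 0), (3, 1), (3, 3), (3, 4), (3, 6), (3, 7), (3, 8), (3, 9), (3, 11), (3, 12), (3, 14), (3, 15), (4, 0), (4, 1), (4, 3), (4, 4), (4, 6), (4, 7), (4, 8), (4, 9), (4, 11), (4, 12), (4, 14), (4, 15), (5, 0), (5, 1), (5, 3), (5, 4), (5, 6), (5, 7), (5, 8), (5, 9), (5, 11), (5, 12), (5, 14), (5, 15), (6, 0), (6, 1), (6, 3), (6, 4), (6, 6), (6, 7), (6, 8), (6, 9), (6, 11), (6, 12), (6, 14), (6, 15), (7, 0), (7, 1), (7, 3), (7, 4), (7, 6), (7, 7), (7, 8), (7, 9), (7, 11), (7, 12), (7, 14), (7, 15)]

Answer: OO.OO.OOOO.OO.OO
OO.OO.OOOO.OO.OO
OO.OO.OOOO.OO.OO
OO.OO.OOOO.OO.OO
OO.OO.OOOO.OO.OO
OO.OO.OOOO.OO.OO
OO.OO.OOOO.OO.OO
OO.OO.OOOO.OO.OO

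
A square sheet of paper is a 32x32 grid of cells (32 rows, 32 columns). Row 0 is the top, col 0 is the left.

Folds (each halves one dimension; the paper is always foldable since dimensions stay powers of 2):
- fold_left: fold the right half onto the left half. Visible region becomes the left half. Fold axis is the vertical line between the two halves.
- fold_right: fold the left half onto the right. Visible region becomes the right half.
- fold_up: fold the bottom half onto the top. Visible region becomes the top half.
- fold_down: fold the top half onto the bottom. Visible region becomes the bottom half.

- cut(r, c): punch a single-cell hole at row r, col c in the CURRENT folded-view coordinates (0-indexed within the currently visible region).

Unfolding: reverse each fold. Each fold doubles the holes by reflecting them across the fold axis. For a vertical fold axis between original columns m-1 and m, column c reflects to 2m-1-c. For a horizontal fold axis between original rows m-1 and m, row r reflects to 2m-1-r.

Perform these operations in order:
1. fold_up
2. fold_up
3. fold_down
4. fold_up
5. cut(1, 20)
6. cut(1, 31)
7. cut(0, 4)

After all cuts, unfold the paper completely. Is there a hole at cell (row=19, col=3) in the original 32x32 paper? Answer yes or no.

Answer: no

Derivation:
Op 1 fold_up: fold axis h@16; visible region now rows[0,16) x cols[0,32) = 16x32
Op 2 fold_up: fold axis h@8; visible region now rows[0,8) x cols[0,32) = 8x32
Op 3 fold_down: fold axis h@4; visible region now rows[4,8) x cols[0,32) = 4x32
Op 4 fold_up: fold axis h@6; visible region now rows[4,6) x cols[0,32) = 2x32
Op 5 cut(1, 20): punch at orig (5,20); cuts so far [(5, 20)]; region rows[4,6) x cols[0,32) = 2x32
Op 6 cut(1, 31): punch at orig (5,31); cuts so far [(5, 20), (5, 31)]; region rows[4,6) x cols[0,32) = 2x32
Op 7 cut(0, 4): punch at orig (4,4); cuts so far [(4, 4), (5, 20), (5, 31)]; region rows[4,6) x cols[0,32) = 2x32
Unfold 1 (reflect across h@6): 6 holes -> [(4, 4), (5, 20), (5, 31), (6, 20), (6, 31), (7, 4)]
Unfold 2 (reflect across h@4): 12 holes -> [(0, 4), (1, 20), (1, 31), (2, 20), (2, 31), (3, 4), (4, 4), (5, 20), (5, 31), (6, 20), (6, 31), (7, 4)]
Unfold 3 (reflect across h@8): 24 holes -> [(0, 4), (1, 20), (1, 31), (2, 20), (2, 31), (3, 4), (4, 4), (5, 20), (5, 31), (6, 20), (6, 31), (7, 4), (8, 4), (9, 20), (9, 31), (10, 20), (10, 31), (11, 4), (12, 4), (13, 20), (13, 31), (14, 20), (14, 31), (15, 4)]
Unfold 4 (reflect across h@16): 48 holes -> [(0, 4), (1, 20), (1, 31), (2, 20), (2, 31), (3, 4), (4, 4), (5, 20), (5, 31), (6, 20), (6, 31), (7, 4), (8, 4), (9, 20), (9, 31), (10, 20), (10, 31), (11, 4), (12, 4), (13, 20), (13, 31), (14, 20), (14, 31), (15, 4), (16, 4), (17, 20), (17, 31), (18, 20), (18, 31), (19, 4), (20, 4), (21, 20), (21, 31), (22, 20), (22, 31), (23, 4), (24, 4), (25, 20), (25, 31), (26, 20), (26, 31), (27, 4), (28, 4), (29, 20), (29, 31), (30, 20), (30, 31), (31, 4)]
Holes: [(0, 4), (1, 20), (1, 31), (2, 20), (2, 31), (3, 4), (4, 4), (5, 20), (5, 31), (6, 20), (6, 31), (7, 4), (8, 4), (9, 20), (9, 31), (10, 20), (10, 31), (11, 4), (12, 4), (13, 20), (13, 31), (14, 20), (14, 31), (15, 4), (16, 4), (17, 20), (17, 31), (18, 20), (18, 31), (19, 4), (20, 4), (21, 20), (21, 31), (22, 20), (22, 31), (23, 4), (24, 4), (25, 20), (25, 31), (26, 20), (26, 31), (27, 4), (28, 4), (29, 20), (29, 31), (30, 20), (30, 31), (31, 4)]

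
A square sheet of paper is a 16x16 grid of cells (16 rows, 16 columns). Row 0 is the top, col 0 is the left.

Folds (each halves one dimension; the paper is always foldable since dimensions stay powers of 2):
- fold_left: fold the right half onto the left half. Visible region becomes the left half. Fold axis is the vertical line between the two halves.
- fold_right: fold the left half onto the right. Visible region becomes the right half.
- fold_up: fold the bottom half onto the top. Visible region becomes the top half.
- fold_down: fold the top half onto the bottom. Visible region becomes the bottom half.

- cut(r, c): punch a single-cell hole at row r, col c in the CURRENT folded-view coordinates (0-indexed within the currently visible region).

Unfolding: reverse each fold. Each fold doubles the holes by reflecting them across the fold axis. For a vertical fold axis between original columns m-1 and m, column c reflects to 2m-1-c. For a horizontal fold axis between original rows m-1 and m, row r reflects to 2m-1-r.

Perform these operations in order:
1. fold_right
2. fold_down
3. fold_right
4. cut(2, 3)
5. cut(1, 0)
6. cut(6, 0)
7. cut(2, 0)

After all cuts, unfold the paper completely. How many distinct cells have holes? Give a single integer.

Answer: 32

Derivation:
Op 1 fold_right: fold axis v@8; visible region now rows[0,16) x cols[8,16) = 16x8
Op 2 fold_down: fold axis h@8; visible region now rows[8,16) x cols[8,16) = 8x8
Op 3 fold_right: fold axis v@12; visible region now rows[8,16) x cols[12,16) = 8x4
Op 4 cut(2, 3): punch at orig (10,15); cuts so far [(10, 15)]; region rows[8,16) x cols[12,16) = 8x4
Op 5 cut(1, 0): punch at orig (9,12); cuts so far [(9, 12), (10, 15)]; region rows[8,16) x cols[12,16) = 8x4
Op 6 cut(6, 0): punch at orig (14,12); cuts so far [(9, 12), (10, 15), (14, 12)]; region rows[8,16) x cols[12,16) = 8x4
Op 7 cut(2, 0): punch at orig (10,12); cuts so far [(9, 12), (10, 12), (10, 15), (14, 12)]; region rows[8,16) x cols[12,16) = 8x4
Unfold 1 (reflect across v@12): 8 holes -> [(9, 11), (9, 12), (10, 8), (10, 11), (10, 12), (10, 15), (14, 11), (14, 12)]
Unfold 2 (reflect across h@8): 16 holes -> [(1, 11), (1, 12), (5, 8), (5, 11), (5, 12), (5, 15), (6, 11), (6, 12), (9, 11), (9, 12), (10, 8), (10, 11), (10, 12), (10, 15), (14, 11), (14, 12)]
Unfold 3 (reflect across v@8): 32 holes -> [(1, 3), (1, 4), (1, 11), (1, 12), (5, 0), (5, 3), (5, 4), (5, 7), (5, 8), (5, 11), (5, 12), (5, 15), (6, 3), (6, 4), (6, 11), (6, 12), (9, 3), (9, 4), (9, 11), (9, 12), (10, 0), (10, 3), (10, 4), (10, 7), (10, 8), (10, 11), (10, 12), (10, 15), (14, 3), (14, 4), (14, 11), (14, 12)]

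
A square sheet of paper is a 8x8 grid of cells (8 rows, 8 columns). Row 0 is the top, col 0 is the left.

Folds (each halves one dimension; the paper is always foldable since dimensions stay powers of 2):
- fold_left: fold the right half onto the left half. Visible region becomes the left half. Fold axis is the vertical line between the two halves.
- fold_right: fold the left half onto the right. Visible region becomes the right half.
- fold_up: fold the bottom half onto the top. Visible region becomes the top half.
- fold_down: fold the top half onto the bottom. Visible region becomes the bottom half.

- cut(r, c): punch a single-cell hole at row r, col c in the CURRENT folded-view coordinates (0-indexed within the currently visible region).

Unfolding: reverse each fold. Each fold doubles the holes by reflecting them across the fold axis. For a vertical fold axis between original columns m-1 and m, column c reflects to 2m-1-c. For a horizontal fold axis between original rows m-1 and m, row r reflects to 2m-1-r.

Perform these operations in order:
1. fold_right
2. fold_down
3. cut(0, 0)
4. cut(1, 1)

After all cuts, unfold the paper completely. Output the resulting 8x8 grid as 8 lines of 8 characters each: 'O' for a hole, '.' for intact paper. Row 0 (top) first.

Answer: ........
........
..O..O..
...OO...
...OO...
..O..O..
........
........

Derivation:
Op 1 fold_right: fold axis v@4; visible region now rows[0,8) x cols[4,8) = 8x4
Op 2 fold_down: fold axis h@4; visible region now rows[4,8) x cols[4,8) = 4x4
Op 3 cut(0, 0): punch at orig (4,4); cuts so far [(4, 4)]; region rows[4,8) x cols[4,8) = 4x4
Op 4 cut(1, 1): punch at orig (5,5); cuts so far [(4, 4), (5, 5)]; region rows[4,8) x cols[4,8) = 4x4
Unfold 1 (reflect across h@4): 4 holes -> [(2, 5), (3, 4), (4, 4), (5, 5)]
Unfold 2 (reflect across v@4): 8 holes -> [(2, 2), (2, 5), (3, 3), (3, 4), (4, 3), (4, 4), (5, 2), (5, 5)]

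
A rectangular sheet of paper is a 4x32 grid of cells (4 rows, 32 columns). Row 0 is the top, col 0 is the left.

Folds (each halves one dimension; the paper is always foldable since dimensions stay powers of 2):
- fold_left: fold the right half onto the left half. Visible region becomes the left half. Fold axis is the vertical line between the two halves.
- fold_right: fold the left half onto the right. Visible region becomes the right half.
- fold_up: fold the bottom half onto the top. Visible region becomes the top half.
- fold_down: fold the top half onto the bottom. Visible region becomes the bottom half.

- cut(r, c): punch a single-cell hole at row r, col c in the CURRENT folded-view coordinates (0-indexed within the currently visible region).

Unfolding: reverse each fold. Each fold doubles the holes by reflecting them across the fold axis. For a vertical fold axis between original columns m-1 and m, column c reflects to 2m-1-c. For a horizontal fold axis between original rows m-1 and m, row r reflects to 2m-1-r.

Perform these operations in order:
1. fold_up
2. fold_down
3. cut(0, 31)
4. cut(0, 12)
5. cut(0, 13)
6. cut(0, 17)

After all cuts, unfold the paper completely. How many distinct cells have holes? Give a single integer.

Answer: 16

Derivation:
Op 1 fold_up: fold axis h@2; visible region now rows[0,2) x cols[0,32) = 2x32
Op 2 fold_down: fold axis h@1; visible region now rows[1,2) x cols[0,32) = 1x32
Op 3 cut(0, 31): punch at orig (1,31); cuts so far [(1, 31)]; region rows[1,2) x cols[0,32) = 1x32
Op 4 cut(0, 12): punch at orig (1,12); cuts so far [(1, 12), (1, 31)]; region rows[1,2) x cols[0,32) = 1x32
Op 5 cut(0, 13): punch at orig (1,13); cuts so far [(1, 12), (1, 13), (1, 31)]; region rows[1,2) x cols[0,32) = 1x32
Op 6 cut(0, 17): punch at orig (1,17); cuts so far [(1, 12), (1, 13), (1, 17), (1, 31)]; region rows[1,2) x cols[0,32) = 1x32
Unfold 1 (reflect across h@1): 8 holes -> [(0, 12), (0, 13), (0, 17), (0, 31), (1, 12), (1, 13), (1, 17), (1, 31)]
Unfold 2 (reflect across h@2): 16 holes -> [(0, 12), (0, 13), (0, 17), (0, 31), (1, 12), (1, 13), (1, 17), (1, 31), (2, 12), (2, 13), (2, 17), (2, 31), (3, 12), (3, 13), (3, 17), (3, 31)]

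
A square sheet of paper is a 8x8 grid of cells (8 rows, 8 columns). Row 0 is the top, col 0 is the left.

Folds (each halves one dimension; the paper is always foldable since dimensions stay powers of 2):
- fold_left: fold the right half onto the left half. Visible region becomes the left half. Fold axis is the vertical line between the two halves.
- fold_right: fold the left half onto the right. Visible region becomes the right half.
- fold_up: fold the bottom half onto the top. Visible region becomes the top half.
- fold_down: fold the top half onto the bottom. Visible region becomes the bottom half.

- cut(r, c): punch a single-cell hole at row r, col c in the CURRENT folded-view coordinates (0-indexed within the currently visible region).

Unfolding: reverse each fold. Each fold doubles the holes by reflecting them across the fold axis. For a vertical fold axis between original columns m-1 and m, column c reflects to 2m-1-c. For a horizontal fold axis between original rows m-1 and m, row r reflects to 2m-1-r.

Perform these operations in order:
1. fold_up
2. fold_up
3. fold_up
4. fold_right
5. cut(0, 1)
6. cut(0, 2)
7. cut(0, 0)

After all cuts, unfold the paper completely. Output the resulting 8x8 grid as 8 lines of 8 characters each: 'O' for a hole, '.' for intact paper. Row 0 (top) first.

Op 1 fold_up: fold axis h@4; visible region now rows[0,4) x cols[0,8) = 4x8
Op 2 fold_up: fold axis h@2; visible region now rows[0,2) x cols[0,8) = 2x8
Op 3 fold_up: fold axis h@1; visible region now rows[0,1) x cols[0,8) = 1x8
Op 4 fold_right: fold axis v@4; visible region now rows[0,1) x cols[4,8) = 1x4
Op 5 cut(0, 1): punch at orig (0,5); cuts so far [(0, 5)]; region rows[0,1) x cols[4,8) = 1x4
Op 6 cut(0, 2): punch at orig (0,6); cuts so far [(0, 5), (0, 6)]; region rows[0,1) x cols[4,8) = 1x4
Op 7 cut(0, 0): punch at orig (0,4); cuts so far [(0, 4), (0, 5), (0, 6)]; region rows[0,1) x cols[4,8) = 1x4
Unfold 1 (reflect across v@4): 6 holes -> [(0, 1), (0, 2), (0, 3), (0, 4), (0, 5), (0, 6)]
Unfold 2 (reflect across h@1): 12 holes -> [(0, 1), (0, 2), (0, 3), (0, 4), (0, 5), (0, 6), (1, 1), (1, 2), (1, 3), (1, 4), (1, 5), (1, 6)]
Unfold 3 (reflect across h@2): 24 holes -> [(0, 1), (0, 2), (0, 3), (0, 4), (0, 5), (0, 6), (1, 1), (1, 2), (1, 3), (1, 4), (1, 5), (1, 6), (2, 1), (2, 2), (2, 3), (2, 4), (2, 5), (2, 6), (3, 1), (3, 2), (3, 3), (3, 4), (3, 5), (3, 6)]
Unfold 4 (reflect across h@4): 48 holes -> [(0, 1), (0, 2), (0, 3), (0, 4), (0, 5), (0, 6), (1, 1), (1, 2), (1, 3), (1, 4), (1, 5), (1, 6), (2, 1), (2, 2), (2, 3), (2, 4), (2, 5), (2, 6), (3, 1), (3, 2), (3, 3), (3, 4), (3, 5), (3, 6), (4, 1), (4, 2), (4, 3), (4, 4), (4, 5), (4, 6), (5, 1), (5, 2), (5, 3), (5, 4), (5, 5), (5, 6), (6, 1), (6, 2), (6, 3), (6, 4), (6, 5), (6, 6), (7, 1), (7, 2), (7, 3), (7, 4), (7, 5), (7, 6)]

Answer: .OOOOOO.
.OOOOOO.
.OOOOOO.
.OOOOOO.
.OOOOOO.
.OOOOOO.
.OOOOOO.
.OOOOOO.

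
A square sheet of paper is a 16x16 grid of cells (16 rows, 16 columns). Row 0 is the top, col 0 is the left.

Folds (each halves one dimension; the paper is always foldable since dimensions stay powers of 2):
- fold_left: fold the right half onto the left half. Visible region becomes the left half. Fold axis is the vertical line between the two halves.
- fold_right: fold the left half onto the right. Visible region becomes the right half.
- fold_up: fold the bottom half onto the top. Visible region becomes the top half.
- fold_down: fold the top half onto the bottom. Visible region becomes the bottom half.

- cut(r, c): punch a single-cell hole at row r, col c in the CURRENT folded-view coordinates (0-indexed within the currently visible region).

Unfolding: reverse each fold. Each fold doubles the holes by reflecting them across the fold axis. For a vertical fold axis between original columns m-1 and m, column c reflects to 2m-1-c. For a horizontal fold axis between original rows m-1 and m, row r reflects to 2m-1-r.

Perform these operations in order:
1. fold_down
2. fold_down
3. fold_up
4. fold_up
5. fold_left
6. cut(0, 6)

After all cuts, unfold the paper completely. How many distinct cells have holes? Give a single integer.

Op 1 fold_down: fold axis h@8; visible region now rows[8,16) x cols[0,16) = 8x16
Op 2 fold_down: fold axis h@12; visible region now rows[12,16) x cols[0,16) = 4x16
Op 3 fold_up: fold axis h@14; visible region now rows[12,14) x cols[0,16) = 2x16
Op 4 fold_up: fold axis h@13; visible region now rows[12,13) x cols[0,16) = 1x16
Op 5 fold_left: fold axis v@8; visible region now rows[12,13) x cols[0,8) = 1x8
Op 6 cut(0, 6): punch at orig (12,6); cuts so far [(12, 6)]; region rows[12,13) x cols[0,8) = 1x8
Unfold 1 (reflect across v@8): 2 holes -> [(12, 6), (12, 9)]
Unfold 2 (reflect across h@13): 4 holes -> [(12, 6), (12, 9), (13, 6), (13, 9)]
Unfold 3 (reflect across h@14): 8 holes -> [(12, 6), (12, 9), (13, 6), (13, 9), (14, 6), (14, 9), (15, 6), (15, 9)]
Unfold 4 (reflect across h@12): 16 holes -> [(8, 6), (8, 9), (9, 6), (9, 9), (10, 6), (10, 9), (11, 6), (11, 9), (12, 6), (12, 9), (13, 6), (13, 9), (14, 6), (14, 9), (15, 6), (15, 9)]
Unfold 5 (reflect across h@8): 32 holes -> [(0, 6), (0, 9), (1, 6), (1, 9), (2, 6), (2, 9), (3, 6), (3, 9), (4, 6), (4, 9), (5, 6), (5, 9), (6, 6), (6, 9), (7, 6), (7, 9), (8, 6), (8, 9), (9, 6), (9, 9), (10, 6), (10, 9), (11, 6), (11, 9), (12, 6), (12, 9), (13, 6), (13, 9), (14, 6), (14, 9), (15, 6), (15, 9)]

Answer: 32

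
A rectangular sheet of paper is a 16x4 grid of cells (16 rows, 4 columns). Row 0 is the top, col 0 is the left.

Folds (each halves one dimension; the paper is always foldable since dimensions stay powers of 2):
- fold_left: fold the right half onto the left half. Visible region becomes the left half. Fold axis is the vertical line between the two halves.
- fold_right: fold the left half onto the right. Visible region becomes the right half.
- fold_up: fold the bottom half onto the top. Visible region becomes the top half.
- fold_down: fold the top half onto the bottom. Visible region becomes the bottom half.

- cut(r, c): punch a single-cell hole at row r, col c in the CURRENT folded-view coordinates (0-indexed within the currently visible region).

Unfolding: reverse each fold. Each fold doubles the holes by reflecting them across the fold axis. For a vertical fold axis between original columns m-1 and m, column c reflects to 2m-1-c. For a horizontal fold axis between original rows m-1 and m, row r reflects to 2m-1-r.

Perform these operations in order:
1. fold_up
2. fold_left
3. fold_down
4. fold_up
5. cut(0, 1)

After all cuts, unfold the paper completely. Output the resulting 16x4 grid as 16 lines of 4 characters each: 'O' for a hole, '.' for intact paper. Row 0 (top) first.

Answer: .OO.
....
....
.OO.
.OO.
....
....
.OO.
.OO.
....
....
.OO.
.OO.
....
....
.OO.

Derivation:
Op 1 fold_up: fold axis h@8; visible region now rows[0,8) x cols[0,4) = 8x4
Op 2 fold_left: fold axis v@2; visible region now rows[0,8) x cols[0,2) = 8x2
Op 3 fold_down: fold axis h@4; visible region now rows[4,8) x cols[0,2) = 4x2
Op 4 fold_up: fold axis h@6; visible region now rows[4,6) x cols[0,2) = 2x2
Op 5 cut(0, 1): punch at orig (4,1); cuts so far [(4, 1)]; region rows[4,6) x cols[0,2) = 2x2
Unfold 1 (reflect across h@6): 2 holes -> [(4, 1), (7, 1)]
Unfold 2 (reflect across h@4): 4 holes -> [(0, 1), (3, 1), (4, 1), (7, 1)]
Unfold 3 (reflect across v@2): 8 holes -> [(0, 1), (0, 2), (3, 1), (3, 2), (4, 1), (4, 2), (7, 1), (7, 2)]
Unfold 4 (reflect across h@8): 16 holes -> [(0, 1), (0, 2), (3, 1), (3, 2), (4, 1), (4, 2), (7, 1), (7, 2), (8, 1), (8, 2), (11, 1), (11, 2), (12, 1), (12, 2), (15, 1), (15, 2)]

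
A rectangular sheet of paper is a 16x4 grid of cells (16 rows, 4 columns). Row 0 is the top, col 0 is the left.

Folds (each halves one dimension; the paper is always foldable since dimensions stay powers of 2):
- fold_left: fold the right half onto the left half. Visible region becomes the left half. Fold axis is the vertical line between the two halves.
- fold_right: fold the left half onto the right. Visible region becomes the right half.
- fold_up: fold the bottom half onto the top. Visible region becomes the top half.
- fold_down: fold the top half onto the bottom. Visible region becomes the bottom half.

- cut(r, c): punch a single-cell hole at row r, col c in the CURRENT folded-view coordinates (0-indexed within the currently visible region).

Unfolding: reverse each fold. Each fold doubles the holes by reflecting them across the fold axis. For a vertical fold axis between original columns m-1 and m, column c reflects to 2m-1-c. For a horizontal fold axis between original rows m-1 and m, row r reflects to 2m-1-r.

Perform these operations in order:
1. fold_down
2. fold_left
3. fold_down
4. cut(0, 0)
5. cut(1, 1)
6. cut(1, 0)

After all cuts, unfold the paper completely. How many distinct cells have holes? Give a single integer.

Answer: 24

Derivation:
Op 1 fold_down: fold axis h@8; visible region now rows[8,16) x cols[0,4) = 8x4
Op 2 fold_left: fold axis v@2; visible region now rows[8,16) x cols[0,2) = 8x2
Op 3 fold_down: fold axis h@12; visible region now rows[12,16) x cols[0,2) = 4x2
Op 4 cut(0, 0): punch at orig (12,0); cuts so far [(12, 0)]; region rows[12,16) x cols[0,2) = 4x2
Op 5 cut(1, 1): punch at orig (13,1); cuts so far [(12, 0), (13, 1)]; region rows[12,16) x cols[0,2) = 4x2
Op 6 cut(1, 0): punch at orig (13,0); cuts so far [(12, 0), (13, 0), (13, 1)]; region rows[12,16) x cols[0,2) = 4x2
Unfold 1 (reflect across h@12): 6 holes -> [(10, 0), (10, 1), (11, 0), (12, 0), (13, 0), (13, 1)]
Unfold 2 (reflect across v@2): 12 holes -> [(10, 0), (10, 1), (10, 2), (10, 3), (11, 0), (11, 3), (12, 0), (12, 3), (13, 0), (13, 1), (13, 2), (13, 3)]
Unfold 3 (reflect across h@8): 24 holes -> [(2, 0), (2, 1), (2, 2), (2, 3), (3, 0), (3, 3), (4, 0), (4, 3), (5, 0), (5, 1), (5, 2), (5, 3), (10, 0), (10, 1), (10, 2), (10, 3), (11, 0), (11, 3), (12, 0), (12, 3), (13, 0), (13, 1), (13, 2), (13, 3)]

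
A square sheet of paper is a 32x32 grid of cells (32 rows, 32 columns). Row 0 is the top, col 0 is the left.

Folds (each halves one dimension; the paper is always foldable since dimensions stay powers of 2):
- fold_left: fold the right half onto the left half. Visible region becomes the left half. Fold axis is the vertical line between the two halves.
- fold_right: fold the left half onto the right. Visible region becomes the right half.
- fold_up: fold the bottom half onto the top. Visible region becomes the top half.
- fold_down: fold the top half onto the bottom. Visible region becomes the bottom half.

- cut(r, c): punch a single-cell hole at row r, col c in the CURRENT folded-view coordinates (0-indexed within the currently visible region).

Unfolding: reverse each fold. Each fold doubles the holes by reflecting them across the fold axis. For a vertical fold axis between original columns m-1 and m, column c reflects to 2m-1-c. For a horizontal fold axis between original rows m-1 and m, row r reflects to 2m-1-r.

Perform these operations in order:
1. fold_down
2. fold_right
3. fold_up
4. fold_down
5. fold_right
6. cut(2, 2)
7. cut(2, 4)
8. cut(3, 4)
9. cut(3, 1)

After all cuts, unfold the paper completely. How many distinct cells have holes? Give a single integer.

Op 1 fold_down: fold axis h@16; visible region now rows[16,32) x cols[0,32) = 16x32
Op 2 fold_right: fold axis v@16; visible region now rows[16,32) x cols[16,32) = 16x16
Op 3 fold_up: fold axis h@24; visible region now rows[16,24) x cols[16,32) = 8x16
Op 4 fold_down: fold axis h@20; visible region now rows[20,24) x cols[16,32) = 4x16
Op 5 fold_right: fold axis v@24; visible region now rows[20,24) x cols[24,32) = 4x8
Op 6 cut(2, 2): punch at orig (22,26); cuts so far [(22, 26)]; region rows[20,24) x cols[24,32) = 4x8
Op 7 cut(2, 4): punch at orig (22,28); cuts so far [(22, 26), (22, 28)]; region rows[20,24) x cols[24,32) = 4x8
Op 8 cut(3, 4): punch at orig (23,28); cuts so far [(22, 26), (22, 28), (23, 28)]; region rows[20,24) x cols[24,32) = 4x8
Op 9 cut(3, 1): punch at orig (23,25); cuts so far [(22, 26), (22, 28), (23, 25), (23, 28)]; region rows[20,24) x cols[24,32) = 4x8
Unfold 1 (reflect across v@24): 8 holes -> [(22, 19), (22, 21), (22, 26), (22, 28), (23, 19), (23, 22), (23, 25), (23, 28)]
Unfold 2 (reflect across h@20): 16 holes -> [(16, 19), (16, 22), (16, 25), (16, 28), (17, 19), (17, 21), (17, 26), (17, 28), (22, 19), (22, 21), (22, 26), (22, 28), (23, 19), (23, 22), (23, 25), (23, 28)]
Unfold 3 (reflect across h@24): 32 holes -> [(16, 19), (16, 22), (16, 25), (16, 28), (17, 19), (17, 21), (17, 26), (17, 28), (22, 19), (22, 21), (22, 26), (22, 28), (23, 19), (23, 22), (23, 25), (23, 28), (24, 19), (24, 22), (24, 25), (24, 28), (25, 19), (25, 21), (25, 26), (25, 28), (30, 19), (30, 21), (30, 26), (30, 28), (31, 19), (31, 22), (31, 25), (31, 28)]
Unfold 4 (reflect across v@16): 64 holes -> [(16, 3), (16, 6), (16, 9), (16, 12), (16, 19), (16, 22), (16, 25), (16, 28), (17, 3), (17, 5), (17, 10), (17, 12), (17, 19), (17, 21), (17, 26), (17, 28), (22, 3), (22, 5), (22, 10), (22, 12), (22, 19), (22, 21), (22, 26), (22, 28), (23, 3), (23, 6), (23, 9), (23, 12), (23, 19), (23, 22), (23, 25), (23, 28), (24, 3), (24, 6), (24, 9), (24, 12), (24, 19), (24, 22), (24, 25), (24, 28), (25, 3), (25, 5), (25, 10), (25, 12), (25, 19), (25, 21), (25, 26), (25, 28), (30, 3), (30, 5), (30, 10), (30, 12), (30, 19), (30, 21), (30, 26), (30, 28), (31, 3), (31, 6), (31, 9), (31, 12), (31, 19), (31, 22), (31, 25), (31, 28)]
Unfold 5 (reflect across h@16): 128 holes -> [(0, 3), (0, 6), (0, 9), (0, 12), (0, 19), (0, 22), (0, 25), (0, 28), (1, 3), (1, 5), (1, 10), (1, 12), (1, 19), (1, 21), (1, 26), (1, 28), (6, 3), (6, 5), (6, 10), (6, 12), (6, 19), (6, 21), (6, 26), (6, 28), (7, 3), (7, 6), (7, 9), (7, 12), (7, 19), (7, 22), (7, 25), (7, 28), (8, 3), (8, 6), (8, 9), (8, 12), (8, 19), (8, 22), (8, 25), (8, 28), (9, 3), (9, 5), (9, 10), (9, 12), (9, 19), (9, 21), (9, 26), (9, 28), (14, 3), (14, 5), (14, 10), (14, 12), (14, 19), (14, 21), (14, 26), (14, 28), (15, 3), (15, 6), (15, 9), (15, 12), (15, 19), (15, 22), (15, 25), (15, 28), (16, 3), (16, 6), (16, 9), (16, 12), (16, 19), (16, 22), (16, 25), (16, 28), (17, 3), (17, 5), (17, 10), (17, 12), (17, 19), (17, 21), (17, 26), (17, 28), (22, 3), (22, 5), (22, 10), (22, 12), (22, 19), (22, 21), (22, 26), (22, 28), (23, 3), (23, 6), (23, 9), (23, 12), (23, 19), (23, 22), (23, 25), (23, 28), (24, 3), (24, 6), (24, 9), (24, 12), (24, 19), (24, 22), (24, 25), (24, 28), (25, 3), (25, 5), (25, 10), (25, 12), (25, 19), (25, 21), (25, 26), (25, 28), (30, 3), (30, 5), (30, 10), (30, 12), (30, 19), (30, 21), (30, 26), (30, 28), (31, 3), (31, 6), (31, 9), (31, 12), (31, 19), (31, 22), (31, 25), (31, 28)]

Answer: 128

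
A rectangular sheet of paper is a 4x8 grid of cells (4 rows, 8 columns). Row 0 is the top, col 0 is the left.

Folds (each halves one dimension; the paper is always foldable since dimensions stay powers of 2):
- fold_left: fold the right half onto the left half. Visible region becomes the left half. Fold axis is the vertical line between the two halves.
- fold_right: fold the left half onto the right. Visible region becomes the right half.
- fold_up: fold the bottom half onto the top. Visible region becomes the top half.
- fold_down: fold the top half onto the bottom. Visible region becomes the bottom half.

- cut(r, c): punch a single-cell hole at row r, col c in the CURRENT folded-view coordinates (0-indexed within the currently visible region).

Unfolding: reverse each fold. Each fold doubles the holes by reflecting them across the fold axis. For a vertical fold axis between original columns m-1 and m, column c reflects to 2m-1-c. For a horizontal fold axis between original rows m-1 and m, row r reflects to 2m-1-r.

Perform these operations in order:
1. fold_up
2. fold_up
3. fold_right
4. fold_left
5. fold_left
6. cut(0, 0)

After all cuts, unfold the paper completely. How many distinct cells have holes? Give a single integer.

Answer: 32

Derivation:
Op 1 fold_up: fold axis h@2; visible region now rows[0,2) x cols[0,8) = 2x8
Op 2 fold_up: fold axis h@1; visible region now rows[0,1) x cols[0,8) = 1x8
Op 3 fold_right: fold axis v@4; visible region now rows[0,1) x cols[4,8) = 1x4
Op 4 fold_left: fold axis v@6; visible region now rows[0,1) x cols[4,6) = 1x2
Op 5 fold_left: fold axis v@5; visible region now rows[0,1) x cols[4,5) = 1x1
Op 6 cut(0, 0): punch at orig (0,4); cuts so far [(0, 4)]; region rows[0,1) x cols[4,5) = 1x1
Unfold 1 (reflect across v@5): 2 holes -> [(0, 4), (0, 5)]
Unfold 2 (reflect across v@6): 4 holes -> [(0, 4), (0, 5), (0, 6), (0, 7)]
Unfold 3 (reflect across v@4): 8 holes -> [(0, 0), (0, 1), (0, 2), (0, 3), (0, 4), (0, 5), (0, 6), (0, 7)]
Unfold 4 (reflect across h@1): 16 holes -> [(0, 0), (0, 1), (0, 2), (0, 3), (0, 4), (0, 5), (0, 6), (0, 7), (1, 0), (1, 1), (1, 2), (1, 3), (1, 4), (1, 5), (1, 6), (1, 7)]
Unfold 5 (reflect across h@2): 32 holes -> [(0, 0), (0, 1), (0, 2), (0, 3), (0, 4), (0, 5), (0, 6), (0, 7), (1, 0), (1, 1), (1, 2), (1, 3), (1, 4), (1, 5), (1, 6), (1, 7), (2, 0), (2, 1), (2, 2), (2, 3), (2, 4), (2, 5), (2, 6), (2, 7), (3, 0), (3, 1), (3, 2), (3, 3), (3, 4), (3, 5), (3, 6), (3, 7)]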